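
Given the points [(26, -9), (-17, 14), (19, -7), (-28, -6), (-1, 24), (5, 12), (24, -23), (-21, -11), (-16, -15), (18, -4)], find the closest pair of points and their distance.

Computing all pairwise distances among 10 points:

d((26, -9), (-17, 14)) = 48.7647
d((26, -9), (19, -7)) = 7.2801
d((26, -9), (-28, -6)) = 54.0833
d((26, -9), (-1, 24)) = 42.638
d((26, -9), (5, 12)) = 29.6985
d((26, -9), (24, -23)) = 14.1421
d((26, -9), (-21, -11)) = 47.0425
d((26, -9), (-16, -15)) = 42.4264
d((26, -9), (18, -4)) = 9.434
d((-17, 14), (19, -7)) = 41.6773
d((-17, 14), (-28, -6)) = 22.8254
d((-17, 14), (-1, 24)) = 18.868
d((-17, 14), (5, 12)) = 22.0907
d((-17, 14), (24, -23)) = 55.2268
d((-17, 14), (-21, -11)) = 25.318
d((-17, 14), (-16, -15)) = 29.0172
d((-17, 14), (18, -4)) = 39.3573
d((19, -7), (-28, -6)) = 47.0106
d((19, -7), (-1, 24)) = 36.8917
d((19, -7), (5, 12)) = 23.6008
d((19, -7), (24, -23)) = 16.7631
d((19, -7), (-21, -11)) = 40.1995
d((19, -7), (-16, -15)) = 35.9026
d((19, -7), (18, -4)) = 3.1623 <-- minimum
d((-28, -6), (-1, 24)) = 40.3609
d((-28, -6), (5, 12)) = 37.5899
d((-28, -6), (24, -23)) = 54.7083
d((-28, -6), (-21, -11)) = 8.6023
d((-28, -6), (-16, -15)) = 15.0
d((-28, -6), (18, -4)) = 46.0435
d((-1, 24), (5, 12)) = 13.4164
d((-1, 24), (24, -23)) = 53.2353
d((-1, 24), (-21, -11)) = 40.3113
d((-1, 24), (-16, -15)) = 41.7852
d((-1, 24), (18, -4)) = 33.8378
d((5, 12), (24, -23)) = 39.8246
d((5, 12), (-21, -11)) = 34.7131
d((5, 12), (-16, -15)) = 34.2053
d((5, 12), (18, -4)) = 20.6155
d((24, -23), (-21, -11)) = 46.5725
d((24, -23), (-16, -15)) = 40.7922
d((24, -23), (18, -4)) = 19.9249
d((-21, -11), (-16, -15)) = 6.4031
d((-21, -11), (18, -4)) = 39.6232
d((-16, -15), (18, -4)) = 35.7351

Closest pair: (19, -7) and (18, -4) with distance 3.1623

The closest pair is (19, -7) and (18, -4) with Euclidean distance 3.1623. For 10 points, brute-force pairwise comparison is shown above. For large n, the divide-and-conquer algorithm (sort by x, recurse on halves, check the dividing strip) achieves O(n log n).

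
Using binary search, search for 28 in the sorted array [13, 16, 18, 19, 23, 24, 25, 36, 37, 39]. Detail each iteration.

Binary search for 28 in [13, 16, 18, 19, 23, 24, 25, 36, 37, 39]:

lo=0, hi=9, mid=4, arr[mid]=23 -> 23 < 28, search right half
lo=5, hi=9, mid=7, arr[mid]=36 -> 36 > 28, search left half
lo=5, hi=6, mid=5, arr[mid]=24 -> 24 < 28, search right half
lo=6, hi=6, mid=6, arr[mid]=25 -> 25 < 28, search right half
lo=7 > hi=6, target 28 not found

Binary search determines that 28 is not in the array after 4 comparisons. The search space was exhausted without finding the target.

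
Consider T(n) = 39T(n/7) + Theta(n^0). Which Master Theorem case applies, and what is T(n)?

Master Theorem for T(n) = 39T(n/7) + O(n^0):

a = 39, b = 7, c = 0
log_b(a) = log_7(39) = 1.8827

Case 1: c = 0 < log_7(39) = 1.8827
T(n) = O(n^(log_7 39))

For T(n) = 39T(n/7) + O(n^0): log_7(39) = 1.8827. This is Case 1 of the Master Theorem (c < log_b(a), work dominated by leaves), giving O(n^(log_7 39)).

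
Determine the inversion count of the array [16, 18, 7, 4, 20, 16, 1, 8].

Finding inversions in [16, 18, 7, 4, 20, 16, 1, 8]:

(0, 2): arr[0]=16 > arr[2]=7
(0, 3): arr[0]=16 > arr[3]=4
(0, 6): arr[0]=16 > arr[6]=1
(0, 7): arr[0]=16 > arr[7]=8
(1, 2): arr[1]=18 > arr[2]=7
(1, 3): arr[1]=18 > arr[3]=4
(1, 5): arr[1]=18 > arr[5]=16
(1, 6): arr[1]=18 > arr[6]=1
(1, 7): arr[1]=18 > arr[7]=8
(2, 3): arr[2]=7 > arr[3]=4
(2, 6): arr[2]=7 > arr[6]=1
(3, 6): arr[3]=4 > arr[6]=1
(4, 5): arr[4]=20 > arr[5]=16
(4, 6): arr[4]=20 > arr[6]=1
(4, 7): arr[4]=20 > arr[7]=8
(5, 6): arr[5]=16 > arr[6]=1
(5, 7): arr[5]=16 > arr[7]=8

Total inversions: 17

The array has 17 inversion(s): (0,2), (0,3), (0,6), (0,7), (1,2), (1,3), (1,5), (1,6), (1,7), (2,3), (2,6), (3,6), (4,5), (4,6), (4,7), (5,6), (5,7). Each pair (i,j) satisfies i < j and arr[i] > arr[j].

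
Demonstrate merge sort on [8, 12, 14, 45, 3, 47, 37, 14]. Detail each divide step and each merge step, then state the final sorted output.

Merge sort trace:

Split: [8, 12, 14, 45, 3, 47, 37, 14] -> [8, 12, 14, 45] and [3, 47, 37, 14]
  Split: [8, 12, 14, 45] -> [8, 12] and [14, 45]
    Split: [8, 12] -> [8] and [12]
    Merge: [8] + [12] -> [8, 12]
    Split: [14, 45] -> [14] and [45]
    Merge: [14] + [45] -> [14, 45]
  Merge: [8, 12] + [14, 45] -> [8, 12, 14, 45]
  Split: [3, 47, 37, 14] -> [3, 47] and [37, 14]
    Split: [3, 47] -> [3] and [47]
    Merge: [3] + [47] -> [3, 47]
    Split: [37, 14] -> [37] and [14]
    Merge: [37] + [14] -> [14, 37]
  Merge: [3, 47] + [14, 37] -> [3, 14, 37, 47]
Merge: [8, 12, 14, 45] + [3, 14, 37, 47] -> [3, 8, 12, 14, 14, 37, 45, 47]

Final sorted array: [3, 8, 12, 14, 14, 37, 45, 47]

The merge sort proceeds by recursively splitting the array and merging sorted halves.
After all merges, the sorted array is [3, 8, 12, 14, 14, 37, 45, 47].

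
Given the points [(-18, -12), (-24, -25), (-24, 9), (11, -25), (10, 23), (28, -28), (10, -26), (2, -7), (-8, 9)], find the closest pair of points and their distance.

Computing all pairwise distances among 9 points:

d((-18, -12), (-24, -25)) = 14.3178
d((-18, -12), (-24, 9)) = 21.8403
d((-18, -12), (11, -25)) = 31.7805
d((-18, -12), (10, 23)) = 44.8219
d((-18, -12), (28, -28)) = 48.7032
d((-18, -12), (10, -26)) = 31.305
d((-18, -12), (2, -7)) = 20.6155
d((-18, -12), (-8, 9)) = 23.2594
d((-24, -25), (-24, 9)) = 34.0
d((-24, -25), (11, -25)) = 35.0
d((-24, -25), (10, 23)) = 58.8218
d((-24, -25), (28, -28)) = 52.0865
d((-24, -25), (10, -26)) = 34.0147
d((-24, -25), (2, -7)) = 31.6228
d((-24, -25), (-8, 9)) = 37.5766
d((-24, 9), (11, -25)) = 48.7955
d((-24, 9), (10, 23)) = 36.7696
d((-24, 9), (28, -28)) = 63.8201
d((-24, 9), (10, -26)) = 48.7955
d((-24, 9), (2, -7)) = 30.5287
d((-24, 9), (-8, 9)) = 16.0
d((11, -25), (10, 23)) = 48.0104
d((11, -25), (28, -28)) = 17.2627
d((11, -25), (10, -26)) = 1.4142 <-- minimum
d((11, -25), (2, -7)) = 20.1246
d((11, -25), (-8, 9)) = 38.9487
d((10, 23), (28, -28)) = 54.0833
d((10, 23), (10, -26)) = 49.0
d((10, 23), (2, -7)) = 31.0483
d((10, 23), (-8, 9)) = 22.8035
d((28, -28), (10, -26)) = 18.1108
d((28, -28), (2, -7)) = 33.4215
d((28, -28), (-8, 9)) = 51.6236
d((10, -26), (2, -7)) = 20.6155
d((10, -26), (-8, 9)) = 39.3573
d((2, -7), (-8, 9)) = 18.868

Closest pair: (11, -25) and (10, -26) with distance 1.4142

The closest pair is (11, -25) and (10, -26) with Euclidean distance 1.4142. For 9 points, brute-force pairwise comparison is shown above. For large n, the divide-and-conquer algorithm (sort by x, recurse on halves, check the dividing strip) achieves O(n log n).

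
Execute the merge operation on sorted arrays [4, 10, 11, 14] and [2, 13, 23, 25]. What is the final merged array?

Merging process:

Compare 4 vs 2: take 2 from right. Merged: [2]
Compare 4 vs 13: take 4 from left. Merged: [2, 4]
Compare 10 vs 13: take 10 from left. Merged: [2, 4, 10]
Compare 11 vs 13: take 11 from left. Merged: [2, 4, 10, 11]
Compare 14 vs 13: take 13 from right. Merged: [2, 4, 10, 11, 13]
Compare 14 vs 23: take 14 from left. Merged: [2, 4, 10, 11, 13, 14]
Append remaining from right: [23, 25]. Merged: [2, 4, 10, 11, 13, 14, 23, 25]

Final merged array: [2, 4, 10, 11, 13, 14, 23, 25]
Total comparisons: 6

The merged array is [2, 4, 10, 11, 13, 14, 23, 25], requiring 6 comparisons. The merge step runs in O(n) time where n is the total number of elements.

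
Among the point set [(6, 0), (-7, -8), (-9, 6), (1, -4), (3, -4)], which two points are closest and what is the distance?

Computing all pairwise distances among 5 points:

d((6, 0), (-7, -8)) = 15.2643
d((6, 0), (-9, 6)) = 16.1555
d((6, 0), (1, -4)) = 6.4031
d((6, 0), (3, -4)) = 5.0
d((-7, -8), (-9, 6)) = 14.1421
d((-7, -8), (1, -4)) = 8.9443
d((-7, -8), (3, -4)) = 10.7703
d((-9, 6), (1, -4)) = 14.1421
d((-9, 6), (3, -4)) = 15.6205
d((1, -4), (3, -4)) = 2.0 <-- minimum

Closest pair: (1, -4) and (3, -4) with distance 2.0

The closest pair is (1, -4) and (3, -4) with Euclidean distance 2.0. For 5 points, brute-force pairwise comparison is shown above. For large n, the divide-and-conquer algorithm (sort by x, recurse on halves, check the dividing strip) achieves O(n log n).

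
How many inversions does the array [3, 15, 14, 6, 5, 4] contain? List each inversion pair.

Finding inversions in [3, 15, 14, 6, 5, 4]:

(1, 2): arr[1]=15 > arr[2]=14
(1, 3): arr[1]=15 > arr[3]=6
(1, 4): arr[1]=15 > arr[4]=5
(1, 5): arr[1]=15 > arr[5]=4
(2, 3): arr[2]=14 > arr[3]=6
(2, 4): arr[2]=14 > arr[4]=5
(2, 5): arr[2]=14 > arr[5]=4
(3, 4): arr[3]=6 > arr[4]=5
(3, 5): arr[3]=6 > arr[5]=4
(4, 5): arr[4]=5 > arr[5]=4

Total inversions: 10

The array has 10 inversion(s): (1,2), (1,3), (1,4), (1,5), (2,3), (2,4), (2,5), (3,4), (3,5), (4,5). Each pair (i,j) satisfies i < j and arr[i] > arr[j].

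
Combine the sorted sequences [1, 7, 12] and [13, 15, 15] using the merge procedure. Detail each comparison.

Merging process:

Compare 1 vs 13: take 1 from left. Merged: [1]
Compare 7 vs 13: take 7 from left. Merged: [1, 7]
Compare 12 vs 13: take 12 from left. Merged: [1, 7, 12]
Append remaining from right: [13, 15, 15]. Merged: [1, 7, 12, 13, 15, 15]

Final merged array: [1, 7, 12, 13, 15, 15]
Total comparisons: 3

The merged array is [1, 7, 12, 13, 15, 15], requiring 3 comparisons. The merge step runs in O(n) time where n is the total number of elements.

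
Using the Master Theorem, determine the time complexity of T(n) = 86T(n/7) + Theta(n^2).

Master Theorem for T(n) = 86T(n/7) + O(n^2):

a = 86, b = 7, c = 2
log_b(a) = log_7(86) = 2.2891

Case 1: c = 2 < log_7(86) = 2.2891
T(n) = O(n^(log_7 86))

For T(n) = 86T(n/7) + O(n^2): log_7(86) = 2.2891. This is Case 1 of the Master Theorem (c < log_b(a), work dominated by leaves), giving O(n^(log_7 86)).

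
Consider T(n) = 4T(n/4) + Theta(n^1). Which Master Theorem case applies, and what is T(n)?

Master Theorem for T(n) = 4T(n/4) + O(n^1):

a = 4, b = 4, c = 1
log_b(a) = log_4(4) = 1.0000

Case 2: c = 1 = log_4(4) = 1.0000
T(n) = O(n^1 log n) = O(n log n)

For T(n) = 4T(n/4) + O(n^1): log_4(4) = 1.0000. This is Case 2 of the Master Theorem (c = log_b(a), equal work at all levels), giving O(n log n).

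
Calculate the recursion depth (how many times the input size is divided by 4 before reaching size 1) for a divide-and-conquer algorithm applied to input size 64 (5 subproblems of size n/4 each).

For divide and conquer with division factor 4:

Problem sizes at each level:
Level 0: 64
Level 1: 16
Level 2: 4
Level 3: 1

The root is level 0 and the size-1 base case is level 3 (the tree spans levels 0 through 3, i.e. 4 levels counting the root), so the depth is the number of divisions: log_4(64) = 3

The recursion tree depth is log_4(64) = 3. At each level, the problem size is divided by 4, so it takes 3 divisions to reduce to a base case of size 1. The algorithm makes 5 recursive calls at each level.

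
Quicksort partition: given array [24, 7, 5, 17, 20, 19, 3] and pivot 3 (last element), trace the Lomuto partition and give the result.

Lomuto partition with pivot = 3:

Initial array: [24, 7, 5, 17, 20, 19, 3]

arr[0]=24 > 3: no swap
arr[1]=7 > 3: no swap
arr[2]=5 > 3: no swap
arr[3]=17 > 3: no swap
arr[4]=20 > 3: no swap
arr[5]=19 > 3: no swap

Place pivot at position 0: [3, 7, 5, 17, 20, 19, 24]
Pivot position: 0

After partitioning with pivot 3, the array becomes [3, 7, 5, 17, 20, 19, 24]. The pivot is placed at index 0. All elements to the left of the pivot are <= 3, and all elements to the right are > 3.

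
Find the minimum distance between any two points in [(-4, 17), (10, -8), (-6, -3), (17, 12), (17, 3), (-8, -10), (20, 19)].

Computing all pairwise distances among 7 points:

d((-4, 17), (10, -8)) = 28.6531
d((-4, 17), (-6, -3)) = 20.0998
d((-4, 17), (17, 12)) = 21.587
d((-4, 17), (17, 3)) = 25.2389
d((-4, 17), (-8, -10)) = 27.2947
d((-4, 17), (20, 19)) = 24.0832
d((10, -8), (-6, -3)) = 16.7631
d((10, -8), (17, 12)) = 21.1896
d((10, -8), (17, 3)) = 13.0384
d((10, -8), (-8, -10)) = 18.1108
d((10, -8), (20, 19)) = 28.7924
d((-6, -3), (17, 12)) = 27.4591
d((-6, -3), (17, 3)) = 23.7697
d((-6, -3), (-8, -10)) = 7.2801 <-- minimum
d((-6, -3), (20, 19)) = 34.0588
d((17, 12), (17, 3)) = 9.0
d((17, 12), (-8, -10)) = 33.3017
d((17, 12), (20, 19)) = 7.6158
d((17, 3), (-8, -10)) = 28.178
d((17, 3), (20, 19)) = 16.2788
d((-8, -10), (20, 19)) = 40.3113

Closest pair: (-6, -3) and (-8, -10) with distance 7.2801

The closest pair is (-6, -3) and (-8, -10) with Euclidean distance 7.2801. For 7 points, brute-force pairwise comparison is shown above. For large n, the divide-and-conquer algorithm (sort by x, recurse on halves, check the dividing strip) achieves O(n log n).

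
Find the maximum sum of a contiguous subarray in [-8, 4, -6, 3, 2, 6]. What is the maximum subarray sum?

Using Kadane's algorithm on [-8, 4, -6, 3, 2, 6]:

Scanning through the array:
Position 1 (value 4): max_ending_here = 4, max_so_far = 4
Position 2 (value -6): max_ending_here = -2, max_so_far = 4
Position 3 (value 3): max_ending_here = 3, max_so_far = 4
Position 4 (value 2): max_ending_here = 5, max_so_far = 5
Position 5 (value 6): max_ending_here = 11, max_so_far = 11

Maximum subarray: [3, 2, 6]
Maximum sum: 11

The maximum subarray is [3, 2, 6] with sum 11. This subarray runs from index 3 to index 5.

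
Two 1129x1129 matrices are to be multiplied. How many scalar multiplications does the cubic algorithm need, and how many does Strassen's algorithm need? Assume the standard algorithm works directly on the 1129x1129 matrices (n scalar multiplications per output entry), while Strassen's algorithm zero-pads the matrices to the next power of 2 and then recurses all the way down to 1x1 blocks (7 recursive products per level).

Matrix multiplication for 1129x1129 matrices:

Strassen's algorithm requires power-of-2 dimensions. Pad 1129x1129 to 2048x2048 (next power of 2).

Standard algorithm: 1129^3 = 1439069689 multiplications
Strassen's algorithm: 7^(log2(2048)) = 7^11 = 1977326743 multiplications
Difference: 1439069689 - 1977326743 = -538257054 (Strassen uses MORE here due to padding overhead — for small or just-over-power-of-2 n, padding can outweigh the per-level savings)

Standard: 1439069689 multiplications (1129^3). Strassen: 1977326743 multiplications (7^11, after padding to 2048x2048). Strassen reduces 8 recursive multiplications to 7 at each level.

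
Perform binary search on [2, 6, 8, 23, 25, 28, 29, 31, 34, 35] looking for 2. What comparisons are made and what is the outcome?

Binary search for 2 in [2, 6, 8, 23, 25, 28, 29, 31, 34, 35]:

lo=0, hi=9, mid=4, arr[mid]=25 -> 25 > 2, search left half
lo=0, hi=3, mid=1, arr[mid]=6 -> 6 > 2, search left half
lo=0, hi=0, mid=0, arr[mid]=2 -> Found target at index 0!

Binary search finds 2 at index 0 after 3 comparisons. The search repeatedly halves the search space by comparing with the middle element.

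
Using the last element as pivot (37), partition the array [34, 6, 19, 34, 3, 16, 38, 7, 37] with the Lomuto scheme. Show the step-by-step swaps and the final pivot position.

Lomuto partition with pivot = 37:

Initial array: [34, 6, 19, 34, 3, 16, 38, 7, 37]

arr[0]=34 <= 37: swap with position 0, array becomes [34, 6, 19, 34, 3, 16, 38, 7, 37]
arr[1]=6 <= 37: swap with position 1, array becomes [34, 6, 19, 34, 3, 16, 38, 7, 37]
arr[2]=19 <= 37: swap with position 2, array becomes [34, 6, 19, 34, 3, 16, 38, 7, 37]
arr[3]=34 <= 37: swap with position 3, array becomes [34, 6, 19, 34, 3, 16, 38, 7, 37]
arr[4]=3 <= 37: swap with position 4, array becomes [34, 6, 19, 34, 3, 16, 38, 7, 37]
arr[5]=16 <= 37: swap with position 5, array becomes [34, 6, 19, 34, 3, 16, 38, 7, 37]
arr[6]=38 > 37: no swap
arr[7]=7 <= 37: swap with position 6, array becomes [34, 6, 19, 34, 3, 16, 7, 38, 37]

Place pivot at position 7: [34, 6, 19, 34, 3, 16, 7, 37, 38]
Pivot position: 7

After partitioning with pivot 37, the array becomes [34, 6, 19, 34, 3, 16, 7, 37, 38]. The pivot is placed at index 7. All elements to the left of the pivot are <= 37, and all elements to the right are > 37.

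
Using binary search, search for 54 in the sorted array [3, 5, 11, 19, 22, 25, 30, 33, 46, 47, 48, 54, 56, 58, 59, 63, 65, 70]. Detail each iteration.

Binary search for 54 in [3, 5, 11, 19, 22, 25, 30, 33, 46, 47, 48, 54, 56, 58, 59, 63, 65, 70]:

lo=0, hi=17, mid=8, arr[mid]=46 -> 46 < 54, search right half
lo=9, hi=17, mid=13, arr[mid]=58 -> 58 > 54, search left half
lo=9, hi=12, mid=10, arr[mid]=48 -> 48 < 54, search right half
lo=11, hi=12, mid=11, arr[mid]=54 -> Found target at index 11!

Binary search finds 54 at index 11 after 4 comparisons. The search repeatedly halves the search space by comparing with the middle element.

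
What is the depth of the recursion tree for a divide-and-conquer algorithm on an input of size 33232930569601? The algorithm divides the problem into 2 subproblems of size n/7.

For divide and conquer with division factor 7:

Problem sizes at each level:
Level 0: 33232930569601
Level 1: 4747561509943
Level 2: 678223072849
Level 3: 96889010407
Level 4: 13841287201
Level 5: 1977326743
Level 6: 282475249
Level 7: 40353607
Level 8: 5764801
Level 9: 823543
Level 10: 117649
Level 11: 16807
Level 12: 2401
Level 13: 343
Level 14: 49
Level 15: 7
Level 16: 1

The root is level 0 and the size-1 base case is level 16 (the tree spans levels 0 through 16, i.e. 17 levels counting the root), so the depth is the number of divisions: log_7(33232930569601) = 16

The recursion tree depth is log_7(33232930569601) = 16. At each level, the problem size is divided by 7, so it takes 16 divisions to reduce to a base case of size 1. The algorithm makes 2 recursive calls at each level.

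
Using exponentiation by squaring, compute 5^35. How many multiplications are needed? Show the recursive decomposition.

Computing 5^35 by squaring (build up from 5^1; each line after the first costs one multiplication):

5^1 = 5
5^2 = (5^1)^2 = 5^2 = 25
5^4 = (5^2)^2 = 25^2 = 625
5^8 = (5^4)^2 = 625^2 = 390625
5^16 = (5^8)^2 = 390625^2 = 152587890625
5^17 = 5 * 5^16 = 5 * 152587890625 = 762939453125
5^34 = (5^17)^2 = 762939453125^2 = 582076609134674072265625
5^35 = 5 * 5^34 = 5 * 582076609134674072265625 = 2910383045673370361328125

Result: 2910383045673370361328125
Multiplications needed: 7 (7 lines after 5^1)

5^35 = 2910383045673370361328125. Using exponentiation by squaring, this requires 7 multiplications. The key idea: if the exponent is even, square the half-power; if odd, multiply by the base once.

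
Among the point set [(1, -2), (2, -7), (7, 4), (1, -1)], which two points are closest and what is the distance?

Computing all pairwise distances among 4 points:

d((1, -2), (2, -7)) = 5.099
d((1, -2), (7, 4)) = 8.4853
d((1, -2), (1, -1)) = 1.0 <-- minimum
d((2, -7), (7, 4)) = 12.083
d((2, -7), (1, -1)) = 6.0828
d((7, 4), (1, -1)) = 7.8102

Closest pair: (1, -2) and (1, -1) with distance 1.0

The closest pair is (1, -2) and (1, -1) with Euclidean distance 1.0. For 4 points, brute-force pairwise comparison is shown above. For large n, the divide-and-conquer algorithm (sort by x, recurse on halves, check the dividing strip) achieves O(n log n).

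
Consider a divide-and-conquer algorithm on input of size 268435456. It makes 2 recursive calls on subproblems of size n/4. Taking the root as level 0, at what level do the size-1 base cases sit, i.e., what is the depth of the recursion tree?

For divide and conquer with division factor 4:

Problem sizes at each level:
Level 0: 268435456
Level 1: 67108864
Level 2: 16777216
Level 3: 4194304
Level 4: 1048576
Level 5: 262144
Level 6: 65536
Level 7: 16384
Level 8: 4096
Level 9: 1024
Level 10: 256
Level 11: 64
Level 12: 16
Level 13: 4
Level 14: 1

The root is level 0 and the size-1 base case is level 14 (the tree spans levels 0 through 14, i.e. 15 levels counting the root), so the depth is the number of divisions: log_4(268435456) = 14

The recursion tree depth is log_4(268435456) = 14. At each level, the problem size is divided by 4, so it takes 14 divisions to reduce to a base case of size 1. The algorithm makes 2 recursive calls at each level.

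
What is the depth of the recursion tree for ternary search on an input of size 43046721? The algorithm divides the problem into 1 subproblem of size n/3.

For divide and conquer with division factor 3:

Problem sizes at each level:
Level 0: 43046721
Level 1: 14348907
Level 2: 4782969
Level 3: 1594323
Level 4: 531441
Level 5: 177147
Level 6: 59049
Level 7: 19683
Level 8: 6561
Level 9: 2187
Level 10: 729
Level 11: 243
Level 12: 81
Level 13: 27
Level 14: 9
Level 15: 3
Level 16: 1

The root is level 0 and the size-1 base case is level 16 (the tree spans levels 0 through 16, i.e. 17 levels counting the root), so the depth is the number of divisions: log_3(43046721) = 16

The recursion tree depth is log_3(43046721) = 16. At each level, the problem size is divided by 3, so it takes 16 divisions to reduce to a base case of size 1. The algorithm makes 1 recursive call at each level.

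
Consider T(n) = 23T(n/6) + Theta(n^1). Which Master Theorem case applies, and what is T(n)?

Master Theorem for T(n) = 23T(n/6) + O(n^1):

a = 23, b = 6, c = 1
log_b(a) = log_6(23) = 1.7500

Case 1: c = 1 < log_6(23) = 1.7500
T(n) = O(n^(log_6 23))

For T(n) = 23T(n/6) + O(n^1): log_6(23) = 1.7500. This is Case 1 of the Master Theorem (c < log_b(a), work dominated by leaves), giving O(n^(log_6 23)).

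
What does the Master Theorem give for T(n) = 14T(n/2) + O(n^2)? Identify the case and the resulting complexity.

Master Theorem for T(n) = 14T(n/2) + O(n^2):

a = 14, b = 2, c = 2
log_b(a) = log_2(14) = 3.8074

Case 1: c = 2 < log_2(14) = 3.8074
T(n) = O(n^(log_2 14))

For T(n) = 14T(n/2) + O(n^2): log_2(14) = 3.8074. This is Case 1 of the Master Theorem (c < log_b(a), work dominated by leaves), giving O(n^(log_2 14)).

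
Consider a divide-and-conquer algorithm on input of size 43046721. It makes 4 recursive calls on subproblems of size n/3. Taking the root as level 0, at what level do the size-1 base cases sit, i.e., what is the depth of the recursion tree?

For divide and conquer with division factor 3:

Problem sizes at each level:
Level 0: 43046721
Level 1: 14348907
Level 2: 4782969
Level 3: 1594323
Level 4: 531441
Level 5: 177147
Level 6: 59049
Level 7: 19683
Level 8: 6561
Level 9: 2187
Level 10: 729
Level 11: 243
Level 12: 81
Level 13: 27
Level 14: 9
Level 15: 3
Level 16: 1

The root is level 0 and the size-1 base case is level 16 (the tree spans levels 0 through 16, i.e. 17 levels counting the root), so the depth is the number of divisions: log_3(43046721) = 16

The recursion tree depth is log_3(43046721) = 16. At each level, the problem size is divided by 3, so it takes 16 divisions to reduce to a base case of size 1. The algorithm makes 4 recursive calls at each level.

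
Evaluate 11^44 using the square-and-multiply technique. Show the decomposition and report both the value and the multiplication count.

Computing 11^44 by squaring (build up from 11^1; each line after the first costs one multiplication):

11^1 = 11
11^2 = (11^1)^2 = 11^2 = 121
11^4 = (11^2)^2 = 121^2 = 14641
11^5 = 11 * 11^4 = 11 * 14641 = 161051
11^10 = (11^5)^2 = 161051^2 = 25937424601
11^11 = 11 * 11^10 = 11 * 25937424601 = 285311670611
11^22 = (11^11)^2 = 285311670611^2 = 81402749386839761113321
11^44 = (11^22)^2 = 81402749386839761113321^2 = 6626407607736641103900260617069258125403649041

Result: 6626407607736641103900260617069258125403649041
Multiplications needed: 7 (7 lines after 11^1)

11^44 = 6626407607736641103900260617069258125403649041. Using exponentiation by squaring, this requires 7 multiplications. The key idea: if the exponent is even, square the half-power; if odd, multiply by the base once.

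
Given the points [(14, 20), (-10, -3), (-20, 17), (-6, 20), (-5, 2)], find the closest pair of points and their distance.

Computing all pairwise distances among 5 points:

d((14, 20), (-10, -3)) = 33.2415
d((14, 20), (-20, 17)) = 34.1321
d((14, 20), (-6, 20)) = 20.0
d((14, 20), (-5, 2)) = 26.1725
d((-10, -3), (-20, 17)) = 22.3607
d((-10, -3), (-6, 20)) = 23.3452
d((-10, -3), (-5, 2)) = 7.0711 <-- minimum
d((-20, 17), (-6, 20)) = 14.3178
d((-20, 17), (-5, 2)) = 21.2132
d((-6, 20), (-5, 2)) = 18.0278

Closest pair: (-10, -3) and (-5, 2) with distance 7.0711

The closest pair is (-10, -3) and (-5, 2) with Euclidean distance 7.0711. For 5 points, brute-force pairwise comparison is shown above. For large n, the divide-and-conquer algorithm (sort by x, recurse on halves, check the dividing strip) achieves O(n log n).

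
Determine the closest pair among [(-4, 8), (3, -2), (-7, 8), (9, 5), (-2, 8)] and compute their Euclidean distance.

Computing all pairwise distances among 5 points:

d((-4, 8), (3, -2)) = 12.2066
d((-4, 8), (-7, 8)) = 3.0
d((-4, 8), (9, 5)) = 13.3417
d((-4, 8), (-2, 8)) = 2.0 <-- minimum
d((3, -2), (-7, 8)) = 14.1421
d((3, -2), (9, 5)) = 9.2195
d((3, -2), (-2, 8)) = 11.1803
d((-7, 8), (9, 5)) = 16.2788
d((-7, 8), (-2, 8)) = 5.0
d((9, 5), (-2, 8)) = 11.4018

Closest pair: (-4, 8) and (-2, 8) with distance 2.0

The closest pair is (-4, 8) and (-2, 8) with Euclidean distance 2.0. For 5 points, brute-force pairwise comparison is shown above. For large n, the divide-and-conquer algorithm (sort by x, recurse on halves, check the dividing strip) achieves O(n log n).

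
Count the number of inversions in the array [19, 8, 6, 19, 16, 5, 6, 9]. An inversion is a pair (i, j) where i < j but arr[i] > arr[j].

Finding inversions in [19, 8, 6, 19, 16, 5, 6, 9]:

(0, 1): arr[0]=19 > arr[1]=8
(0, 2): arr[0]=19 > arr[2]=6
(0, 4): arr[0]=19 > arr[4]=16
(0, 5): arr[0]=19 > arr[5]=5
(0, 6): arr[0]=19 > arr[6]=6
(0, 7): arr[0]=19 > arr[7]=9
(1, 2): arr[1]=8 > arr[2]=6
(1, 5): arr[1]=8 > arr[5]=5
(1, 6): arr[1]=8 > arr[6]=6
(2, 5): arr[2]=6 > arr[5]=5
(3, 4): arr[3]=19 > arr[4]=16
(3, 5): arr[3]=19 > arr[5]=5
(3, 6): arr[3]=19 > arr[6]=6
(3, 7): arr[3]=19 > arr[7]=9
(4, 5): arr[4]=16 > arr[5]=5
(4, 6): arr[4]=16 > arr[6]=6
(4, 7): arr[4]=16 > arr[7]=9

Total inversions: 17

The array has 17 inversion(s): (0,1), (0,2), (0,4), (0,5), (0,6), (0,7), (1,2), (1,5), (1,6), (2,5), (3,4), (3,5), (3,6), (3,7), (4,5), (4,6), (4,7). Each pair (i,j) satisfies i < j and arr[i] > arr[j].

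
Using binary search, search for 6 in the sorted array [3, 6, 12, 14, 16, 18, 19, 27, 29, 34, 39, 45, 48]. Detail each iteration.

Binary search for 6 in [3, 6, 12, 14, 16, 18, 19, 27, 29, 34, 39, 45, 48]:

lo=0, hi=12, mid=6, arr[mid]=19 -> 19 > 6, search left half
lo=0, hi=5, mid=2, arr[mid]=12 -> 12 > 6, search left half
lo=0, hi=1, mid=0, arr[mid]=3 -> 3 < 6, search right half
lo=1, hi=1, mid=1, arr[mid]=6 -> Found target at index 1!

Binary search finds 6 at index 1 after 4 comparisons. The search repeatedly halves the search space by comparing with the middle element.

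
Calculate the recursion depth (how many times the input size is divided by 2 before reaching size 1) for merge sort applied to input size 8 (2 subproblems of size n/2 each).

For divide and conquer with division factor 2:

Problem sizes at each level:
Level 0: 8
Level 1: 4
Level 2: 2
Level 3: 1

The root is level 0 and the size-1 base case is level 3 (the tree spans levels 0 through 3, i.e. 4 levels counting the root), so the depth is the number of divisions: log_2(8) = 3

The recursion tree depth is log_2(8) = 3. At each level, the problem size is divided by 2, so it takes 3 divisions to reduce to a base case of size 1. The algorithm makes 2 recursive calls at each level.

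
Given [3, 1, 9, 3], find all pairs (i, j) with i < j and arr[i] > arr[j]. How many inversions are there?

Finding inversions in [3, 1, 9, 3]:

(0, 1): arr[0]=3 > arr[1]=1
(2, 3): arr[2]=9 > arr[3]=3

Total inversions: 2

The array has 2 inversion(s): (0,1), (2,3). Each pair (i,j) satisfies i < j and arr[i] > arr[j].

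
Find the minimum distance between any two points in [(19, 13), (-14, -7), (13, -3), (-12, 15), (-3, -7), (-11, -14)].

Computing all pairwise distances among 6 points:

d((19, 13), (-14, -7)) = 38.5876
d((19, 13), (13, -3)) = 17.088
d((19, 13), (-12, 15)) = 31.0644
d((19, 13), (-3, -7)) = 29.7321
d((19, 13), (-11, -14)) = 40.3609
d((-14, -7), (13, -3)) = 27.2947
d((-14, -7), (-12, 15)) = 22.0907
d((-14, -7), (-3, -7)) = 11.0
d((-14, -7), (-11, -14)) = 7.6158 <-- minimum
d((13, -3), (-12, 15)) = 30.8058
d((13, -3), (-3, -7)) = 16.4924
d((13, -3), (-11, -14)) = 26.4008
d((-12, 15), (-3, -7)) = 23.7697
d((-12, 15), (-11, -14)) = 29.0172
d((-3, -7), (-11, -14)) = 10.6301

Closest pair: (-14, -7) and (-11, -14) with distance 7.6158

The closest pair is (-14, -7) and (-11, -14) with Euclidean distance 7.6158. For 6 points, brute-force pairwise comparison is shown above. For large n, the divide-and-conquer algorithm (sort by x, recurse on halves, check the dividing strip) achieves O(n log n).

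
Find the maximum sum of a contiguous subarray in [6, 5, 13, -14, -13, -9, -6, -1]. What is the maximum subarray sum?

Using Kadane's algorithm on [6, 5, 13, -14, -13, -9, -6, -1]:

Scanning through the array:
Position 1 (value 5): max_ending_here = 11, max_so_far = 11
Position 2 (value 13): max_ending_here = 24, max_so_far = 24
Position 3 (value -14): max_ending_here = 10, max_so_far = 24
Position 4 (value -13): max_ending_here = -3, max_so_far = 24
Position 5 (value -9): max_ending_here = -9, max_so_far = 24
Position 6 (value -6): max_ending_here = -6, max_so_far = 24
Position 7 (value -1): max_ending_here = -1, max_so_far = 24

Maximum subarray: [6, 5, 13]
Maximum sum: 24

The maximum subarray is [6, 5, 13] with sum 24. This subarray runs from index 0 to index 2.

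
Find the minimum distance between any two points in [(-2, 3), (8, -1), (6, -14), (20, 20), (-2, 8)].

Computing all pairwise distances among 5 points:

d((-2, 3), (8, -1)) = 10.7703
d((-2, 3), (6, -14)) = 18.7883
d((-2, 3), (20, 20)) = 27.8029
d((-2, 3), (-2, 8)) = 5.0 <-- minimum
d((8, -1), (6, -14)) = 13.1529
d((8, -1), (20, 20)) = 24.1868
d((8, -1), (-2, 8)) = 13.4536
d((6, -14), (20, 20)) = 36.7696
d((6, -14), (-2, 8)) = 23.4094
d((20, 20), (-2, 8)) = 25.0599

Closest pair: (-2, 3) and (-2, 8) with distance 5.0

The closest pair is (-2, 3) and (-2, 8) with Euclidean distance 5.0. For 5 points, brute-force pairwise comparison is shown above. For large n, the divide-and-conquer algorithm (sort by x, recurse on halves, check the dividing strip) achieves O(n log n).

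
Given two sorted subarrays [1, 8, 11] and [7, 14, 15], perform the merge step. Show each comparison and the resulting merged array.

Merging process:

Compare 1 vs 7: take 1 from left. Merged: [1]
Compare 8 vs 7: take 7 from right. Merged: [1, 7]
Compare 8 vs 14: take 8 from left. Merged: [1, 7, 8]
Compare 11 vs 14: take 11 from left. Merged: [1, 7, 8, 11]
Append remaining from right: [14, 15]. Merged: [1, 7, 8, 11, 14, 15]

Final merged array: [1, 7, 8, 11, 14, 15]
Total comparisons: 4

The merged array is [1, 7, 8, 11, 14, 15], requiring 4 comparisons. The merge step runs in O(n) time where n is the total number of elements.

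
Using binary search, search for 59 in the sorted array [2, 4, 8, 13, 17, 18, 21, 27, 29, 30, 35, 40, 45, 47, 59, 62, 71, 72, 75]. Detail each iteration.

Binary search for 59 in [2, 4, 8, 13, 17, 18, 21, 27, 29, 30, 35, 40, 45, 47, 59, 62, 71, 72, 75]:

lo=0, hi=18, mid=9, arr[mid]=30 -> 30 < 59, search right half
lo=10, hi=18, mid=14, arr[mid]=59 -> Found target at index 14!

Binary search finds 59 at index 14 after 2 comparisons. The search repeatedly halves the search space by comparing with the middle element.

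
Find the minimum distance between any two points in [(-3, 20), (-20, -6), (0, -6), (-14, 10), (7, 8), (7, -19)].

Computing all pairwise distances among 6 points:

d((-3, 20), (-20, -6)) = 31.0644
d((-3, 20), (0, -6)) = 26.1725
d((-3, 20), (-14, 10)) = 14.8661
d((-3, 20), (7, 8)) = 15.6205
d((-3, 20), (7, -19)) = 40.2616
d((-20, -6), (0, -6)) = 20.0
d((-20, -6), (-14, 10)) = 17.088
d((-20, -6), (7, 8)) = 30.4138
d((-20, -6), (7, -19)) = 29.9666
d((0, -6), (-14, 10)) = 21.2603
d((0, -6), (7, 8)) = 15.6525
d((0, -6), (7, -19)) = 14.7648 <-- minimum
d((-14, 10), (7, 8)) = 21.095
d((-14, 10), (7, -19)) = 35.805
d((7, 8), (7, -19)) = 27.0

Closest pair: (0, -6) and (7, -19) with distance 14.7648

The closest pair is (0, -6) and (7, -19) with Euclidean distance 14.7648. For 6 points, brute-force pairwise comparison is shown above. For large n, the divide-and-conquer algorithm (sort by x, recurse on halves, check the dividing strip) achieves O(n log n).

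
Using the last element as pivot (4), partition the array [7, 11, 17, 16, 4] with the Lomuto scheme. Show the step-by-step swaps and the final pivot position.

Lomuto partition with pivot = 4:

Initial array: [7, 11, 17, 16, 4]

arr[0]=7 > 4: no swap
arr[1]=11 > 4: no swap
arr[2]=17 > 4: no swap
arr[3]=16 > 4: no swap

Place pivot at position 0: [4, 11, 17, 16, 7]
Pivot position: 0

After partitioning with pivot 4, the array becomes [4, 11, 17, 16, 7]. The pivot is placed at index 0. All elements to the left of the pivot are <= 4, and all elements to the right are > 4.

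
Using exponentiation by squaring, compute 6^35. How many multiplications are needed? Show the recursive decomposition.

Computing 6^35 by squaring (build up from 6^1; each line after the first costs one multiplication):

6^1 = 6
6^2 = (6^1)^2 = 6^2 = 36
6^4 = (6^2)^2 = 36^2 = 1296
6^8 = (6^4)^2 = 1296^2 = 1679616
6^16 = (6^8)^2 = 1679616^2 = 2821109907456
6^17 = 6 * 6^16 = 6 * 2821109907456 = 16926659444736
6^34 = (6^17)^2 = 16926659444736^2 = 286511799958070431838109696
6^35 = 6 * 6^34 = 6 * 286511799958070431838109696 = 1719070799748422591028658176

Result: 1719070799748422591028658176
Multiplications needed: 7 (7 lines after 6^1)

6^35 = 1719070799748422591028658176. Using exponentiation by squaring, this requires 7 multiplications. The key idea: if the exponent is even, square the half-power; if odd, multiply by the base once.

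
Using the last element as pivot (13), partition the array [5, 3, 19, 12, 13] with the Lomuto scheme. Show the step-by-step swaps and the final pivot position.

Lomuto partition with pivot = 13:

Initial array: [5, 3, 19, 12, 13]

arr[0]=5 <= 13: swap with position 0, array becomes [5, 3, 19, 12, 13]
arr[1]=3 <= 13: swap with position 1, array becomes [5, 3, 19, 12, 13]
arr[2]=19 > 13: no swap
arr[3]=12 <= 13: swap with position 2, array becomes [5, 3, 12, 19, 13]

Place pivot at position 3: [5, 3, 12, 13, 19]
Pivot position: 3

After partitioning with pivot 13, the array becomes [5, 3, 12, 13, 19]. The pivot is placed at index 3. All elements to the left of the pivot are <= 13, and all elements to the right are > 13.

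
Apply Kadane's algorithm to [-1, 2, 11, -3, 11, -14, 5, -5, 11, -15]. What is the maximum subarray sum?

Using Kadane's algorithm on [-1, 2, 11, -3, 11, -14, 5, -5, 11, -15]:

Scanning through the array:
Position 1 (value 2): max_ending_here = 2, max_so_far = 2
Position 2 (value 11): max_ending_here = 13, max_so_far = 13
Position 3 (value -3): max_ending_here = 10, max_so_far = 13
Position 4 (value 11): max_ending_here = 21, max_so_far = 21
Position 5 (value -14): max_ending_here = 7, max_so_far = 21
Position 6 (value 5): max_ending_here = 12, max_so_far = 21
Position 7 (value -5): max_ending_here = 7, max_so_far = 21
Position 8 (value 11): max_ending_here = 18, max_so_far = 21
Position 9 (value -15): max_ending_here = 3, max_so_far = 21

Maximum subarray: [2, 11, -3, 11]
Maximum sum: 21

The maximum subarray is [2, 11, -3, 11] with sum 21. This subarray runs from index 1 to index 4.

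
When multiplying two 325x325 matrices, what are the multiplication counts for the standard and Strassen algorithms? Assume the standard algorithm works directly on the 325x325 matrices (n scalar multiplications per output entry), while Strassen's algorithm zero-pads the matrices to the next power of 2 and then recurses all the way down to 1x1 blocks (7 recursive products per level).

Matrix multiplication for 325x325 matrices:

Strassen's algorithm requires power-of-2 dimensions. Pad 325x325 to 512x512 (next power of 2).

Standard algorithm: 325^3 = 34328125 multiplications
Strassen's algorithm: 7^(log2(512)) = 7^9 = 40353607 multiplications
Difference: 34328125 - 40353607 = -6025482 (Strassen uses MORE here due to padding overhead — for small or just-over-power-of-2 n, padding can outweigh the per-level savings)

Standard: 34328125 multiplications (325^3). Strassen: 40353607 multiplications (7^9, after padding to 512x512). Strassen reduces 8 recursive multiplications to 7 at each level.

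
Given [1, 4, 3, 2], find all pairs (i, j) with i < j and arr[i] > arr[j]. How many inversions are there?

Finding inversions in [1, 4, 3, 2]:

(1, 2): arr[1]=4 > arr[2]=3
(1, 3): arr[1]=4 > arr[3]=2
(2, 3): arr[2]=3 > arr[3]=2

Total inversions: 3

The array has 3 inversion(s): (1,2), (1,3), (2,3). Each pair (i,j) satisfies i < j and arr[i] > arr[j].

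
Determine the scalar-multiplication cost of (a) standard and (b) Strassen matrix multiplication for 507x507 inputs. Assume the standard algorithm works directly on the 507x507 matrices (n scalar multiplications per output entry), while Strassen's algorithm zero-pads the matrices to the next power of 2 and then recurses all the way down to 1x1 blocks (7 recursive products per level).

Matrix multiplication for 507x507 matrices:

Strassen's algorithm requires power-of-2 dimensions. Pad 507x507 to 512x512 (next power of 2).

Standard algorithm: 507^3 = 130323843 multiplications
Strassen's algorithm: 7^(log2(512)) = 7^9 = 40353607 multiplications
Savings: 130323843 - 40353607 = 89970236 multiplications

Standard: 130323843 multiplications (507^3). Strassen: 40353607 multiplications (7^9, after padding to 512x512). Strassen reduces 8 recursive multiplications to 7 at each level.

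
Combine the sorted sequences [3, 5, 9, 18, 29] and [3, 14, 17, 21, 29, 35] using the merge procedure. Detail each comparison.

Merging process:

Compare 3 vs 3: take 3 from left. Merged: [3]
Compare 5 vs 3: take 3 from right. Merged: [3, 3]
Compare 5 vs 14: take 5 from left. Merged: [3, 3, 5]
Compare 9 vs 14: take 9 from left. Merged: [3, 3, 5, 9]
Compare 18 vs 14: take 14 from right. Merged: [3, 3, 5, 9, 14]
Compare 18 vs 17: take 17 from right. Merged: [3, 3, 5, 9, 14, 17]
Compare 18 vs 21: take 18 from left. Merged: [3, 3, 5, 9, 14, 17, 18]
Compare 29 vs 21: take 21 from right. Merged: [3, 3, 5, 9, 14, 17, 18, 21]
Compare 29 vs 29: take 29 from left. Merged: [3, 3, 5, 9, 14, 17, 18, 21, 29]
Append remaining from right: [29, 35]. Merged: [3, 3, 5, 9, 14, 17, 18, 21, 29, 29, 35]

Final merged array: [3, 3, 5, 9, 14, 17, 18, 21, 29, 29, 35]
Total comparisons: 9

The merged array is [3, 3, 5, 9, 14, 17, 18, 21, 29, 29, 35], requiring 9 comparisons. The merge step runs in O(n) time where n is the total number of elements.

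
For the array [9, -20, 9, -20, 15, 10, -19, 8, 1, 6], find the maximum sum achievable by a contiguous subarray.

Using Kadane's algorithm on [9, -20, 9, -20, 15, 10, -19, 8, 1, 6]:

Scanning through the array:
Position 1 (value -20): max_ending_here = -11, max_so_far = 9
Position 2 (value 9): max_ending_here = 9, max_so_far = 9
Position 3 (value -20): max_ending_here = -11, max_so_far = 9
Position 4 (value 15): max_ending_here = 15, max_so_far = 15
Position 5 (value 10): max_ending_here = 25, max_so_far = 25
Position 6 (value -19): max_ending_here = 6, max_so_far = 25
Position 7 (value 8): max_ending_here = 14, max_so_far = 25
Position 8 (value 1): max_ending_here = 15, max_so_far = 25
Position 9 (value 6): max_ending_here = 21, max_so_far = 25

Maximum subarray: [15, 10]
Maximum sum: 25

The maximum subarray is [15, 10] with sum 25. This subarray runs from index 4 to index 5.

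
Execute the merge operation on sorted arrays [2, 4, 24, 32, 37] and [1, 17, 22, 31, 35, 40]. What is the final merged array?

Merging process:

Compare 2 vs 1: take 1 from right. Merged: [1]
Compare 2 vs 17: take 2 from left. Merged: [1, 2]
Compare 4 vs 17: take 4 from left. Merged: [1, 2, 4]
Compare 24 vs 17: take 17 from right. Merged: [1, 2, 4, 17]
Compare 24 vs 22: take 22 from right. Merged: [1, 2, 4, 17, 22]
Compare 24 vs 31: take 24 from left. Merged: [1, 2, 4, 17, 22, 24]
Compare 32 vs 31: take 31 from right. Merged: [1, 2, 4, 17, 22, 24, 31]
Compare 32 vs 35: take 32 from left. Merged: [1, 2, 4, 17, 22, 24, 31, 32]
Compare 37 vs 35: take 35 from right. Merged: [1, 2, 4, 17, 22, 24, 31, 32, 35]
Compare 37 vs 40: take 37 from left. Merged: [1, 2, 4, 17, 22, 24, 31, 32, 35, 37]
Append remaining from right: [40]. Merged: [1, 2, 4, 17, 22, 24, 31, 32, 35, 37, 40]

Final merged array: [1, 2, 4, 17, 22, 24, 31, 32, 35, 37, 40]
Total comparisons: 10

The merged array is [1, 2, 4, 17, 22, 24, 31, 32, 35, 37, 40], requiring 10 comparisons. The merge step runs in O(n) time where n is the total number of elements.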